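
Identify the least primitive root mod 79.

3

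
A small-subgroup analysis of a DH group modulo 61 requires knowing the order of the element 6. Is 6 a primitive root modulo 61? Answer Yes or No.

Yes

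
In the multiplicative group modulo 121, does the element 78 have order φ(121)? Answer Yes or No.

φ(121) = φ(11^2) = 11·(11−1) = 110 = 2 · 5 · 11.
78 is a primitive root mod 121 iff 78^(φ(121)/q) ≢ 1 for every prime q | φ(121), i.e. q ∈ {2, 5, 11}.
78^55 ≡ 1 (mod 121)  [q = 2: ≡ 1 ✗]
78^22 ≡ 1 (mod 121)  [q = 5: ≡ 1 ✗]
78^10 ≡ 45 (mod 121)  [q = 11: ≢ 1 ✓]
Since 78^55 ≡ 1, the order of 78 divides 55 < 110, so 78 is not a primitive root.

No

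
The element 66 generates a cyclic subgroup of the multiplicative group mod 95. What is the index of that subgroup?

8

Since 66 ∈ (Z/95Z)^×, its order divides φ(95) = φ(5·19) = (5−1)·(19−1) = 4·18 = 72 = 2^3 · 3^2.
Divisors of 72: 1, 2, 3, 4, 6, 8, 9, 12, 18, 24, 36, 72.
Test each divisor d:
66^1 ≡ 66 (mod 95)
66^2 ≡ 81 (mod 95)
66^3 ≡ 26 (mod 95)
66^4 ≡ 6 (mod 95)
66^6 ≡ 11 (mod 95)
66^8 ≡ 36 (mod 95)
66^9 ≡ 1 (mod 95) ✓
So ord_95(66) = 9, hence |⟨66⟩| = 9.
[(Z/95Z)^× : ⟨66⟩] = 72/9 = 8.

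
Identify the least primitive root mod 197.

φ(197) = 197 − 1 = 196 = 2^2 · 7^2.
Test candidates g = 2, 3, … against the prime factors q ∈ {2, 7} of φ(197): g is a generator iff g^(196/q) ≢ 1 for every such q.
g = 2: 2^98 ≡ 196; 2^28 ≡ 104 — none is 1, so 2 is a primitive root.
The smallest primitive root modulo 197 is 2.

2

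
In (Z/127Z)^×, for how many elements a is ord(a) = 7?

6

φ(127) = 127 − 1 = 126 = 2 · 3^2 · 7.
(Z/127Z)^× is cyclic (|G| = 126); a cyclic group of order m has exactly φ(d) elements of each order d | m, and none otherwise.
7 | 126, and φ(7) = 7 − 1 = 6.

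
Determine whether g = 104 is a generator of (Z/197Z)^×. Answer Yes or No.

No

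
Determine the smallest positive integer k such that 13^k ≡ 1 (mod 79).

39

ord(13) | φ(79) = 79 − 1 = 78 = 2 · 3 · 13.
Divisors of 78: 1, 2, 3, 6, 13, 26, 39, 78.
Compute 13^d (mod 79) for the divisors d until we hit 1:
13^1 ≡ 13
13^2 ≡ 11
13^3 ≡ 64
13^6 ≡ 67
13^13 ≡ 55
13^26 ≡ 23
13^39 ≡ 1
So ord_79(13) = 39.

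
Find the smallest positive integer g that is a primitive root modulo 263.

5

φ(263) = 263 − 1 = 262 = 2 · 131.
g is a primitive root iff g^(262/q) ≢ 1 (mod 263) for each prime q ∈ {2, 131}.
g = 2: 2^131 ≡ 1 — hits 1, so not a primitive root.
g = 3: 3^131 ≡ 1 — hits 1, so not a primitive root.
g = 4: 4^131 ≡ 1 — hits 1, so not a primitive root.
g = 5: 5^131 ≡ 262; 5^2 ≡ 25 — none is 1, so 5 is a primitive root.
So 5 is the smallest generator of (Z/263Z)^×.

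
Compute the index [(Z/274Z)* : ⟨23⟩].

1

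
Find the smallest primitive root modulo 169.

2

φ(169) = φ(13^2) = 13·(13−1) = 156 = 2^2 · 3 · 13.
g is a primitive root iff g^(156/q) ≢ 1 (mod 169) for each prime q ∈ {2, 3, 13}.
g = 2: 2^78 ≡ 168; 2^52 ≡ 146; 2^12 ≡ 40 — none is 1, so 2 is a primitive root.
The smallest primitive root modulo 169 is 2.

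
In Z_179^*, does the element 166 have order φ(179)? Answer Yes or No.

Yes

φ(179) = 179 − 1 = 178 = 2 · 89.
166 is a primitive root mod 179 iff 166^(φ(179)/q) ≢ 1 for every prime q | φ(179), i.e. q ∈ {2, 89}.
166^89 ≡ 178 (mod 179)  [q = 2: ≢ 1 ✓]
166^2 ≡ 169 (mod 179)  [q = 89: ≢ 1 ✓]
None equal 1, so ord_179(166) = 178: 166 is a primitive root.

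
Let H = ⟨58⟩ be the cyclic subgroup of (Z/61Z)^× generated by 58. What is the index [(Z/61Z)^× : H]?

By Lagrange's theorem, ord_61(58) divides φ(61) = 61 − 1 = 60 = 2^2 · 3 · 5.
Divisors of 60: 1, 2, 3, 4, 5, 6, 10, 12, 15, 20, 30, 60.
Test each divisor d:
58^1 ≡ 58
58^2 ≡ 9
58^3 ≡ 34
58^4 ≡ 20
58^5 ≡ 1
So ord_61(58) = 5, hence |⟨58⟩| = 5.
The index is φ(61) / ord(58) = 60 / 5 = 12.

12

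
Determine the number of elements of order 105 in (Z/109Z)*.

φ(109) = 109 − 1 = 108 = 2^2 · 3^3.
(Z/109Z)^× is cyclic (|G| = 108); a cyclic group of order m has exactly φ(d) elements of each order d | m, and none otherwise.
Here 108 is not a multiple of 105, so there are no elements of order 105.

0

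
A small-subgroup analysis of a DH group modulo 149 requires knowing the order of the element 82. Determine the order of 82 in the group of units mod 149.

ord(82) | φ(149) = 149 − 1 = 148 = 2^2 · 37.
Divisors of 148: 1, 2, 4, 37, 74, 148.
Check 82^d mod 149 for each divisor in increasing order:
82^1 ≡ 82
82^2 ≡ 19
82^4 ≡ 63
82^37 ≡ 148
82^74 ≡ 1
Hence ord(82) = 74.

74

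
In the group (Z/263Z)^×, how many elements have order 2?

1

φ(263) = 263 − 1 = 262 = 2 · 131.
Since (Z/263Z)^× is cyclic of order 262, the number of elements of order d is φ(d) when d | 262 and 0 otherwise.
2 | 262, and φ(2) = 2 − 1 = 1.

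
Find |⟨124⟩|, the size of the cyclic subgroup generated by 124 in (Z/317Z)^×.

The order of 124 must divide φ(317) = 317 − 1 = 316 = 2^2 · 79.
Divisors of 316: 1, 2, 4, 79, 158, 316.
Test each divisor d:
124^1 ≡ 124 (mod 317)
124^2 ≡ 160 (mod 317)
124^4 ≡ 240 (mod 317)
124^79 ≡ 316 (mod 317)
124^158 ≡ 1 (mod 317) ✓
The smallest such exponent is 158, so the order of 124 is 158.

158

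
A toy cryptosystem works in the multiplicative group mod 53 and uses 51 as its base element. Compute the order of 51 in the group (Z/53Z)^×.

52

The order of 51 must divide φ(53) = 53 − 1 = 52 = 2^2 · 13.
Divisors of 52: 1, 2, 4, 13, 26, 52.
Test each divisor d:
51^1 ≡ 51 (mod 53)
51^2 ≡ 4 (mod 53)
51^4 ≡ 16 (mod 53)
51^13 ≡ 23 (mod 53)
51^26 ≡ 52 (mod 53)
51^52 ≡ 1 (mod 53) ✓
Therefore the multiplicative order of 51 modulo 53 is 52.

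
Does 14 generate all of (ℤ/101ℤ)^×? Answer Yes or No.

φ(101) = 101 − 1 = 100 = 2^2 · 5^2.
Test 14^(100/q) mod 101 for each prime factor q of 100:
14^50 ≡ 1 (mod 101)  [q = 2: ≡ 1 ✗]
14^20 ≡ 1 (mod 101)  [q = 5: ≡ 1 ✗]
The check at q = 2 fails, so 14 generates a proper subgroup.

No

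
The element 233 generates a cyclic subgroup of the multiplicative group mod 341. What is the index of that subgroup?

ord(233) | φ(341) = φ(11·31) = (11−1)·(31−1) = 10·30 = 300 = 2^2 · 3 · 5^2.
Divisors of 300: 1, 2, 3, 4, 5, 6, 10, 12, 15, 20, 25, 30, 50, 60, 75, 100, 150, 300.
Evaluate successive powers at the divisors of 300:
233^1 ≡ 233
233^2 ≡ 70
233^3 ≡ 283
233^4 ≡ 126
233^5 ≡ 32
233^6 ≡ 295
233^10 ≡ 1
So ord_341(233) = 10, hence |⟨233⟩| = 10.
The index is φ(341) / ord(233) = 300 / 10 = 30.

30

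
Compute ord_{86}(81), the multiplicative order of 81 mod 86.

21

Since 81 ∈ (Z/86Z)^×, its order divides φ(86) = φ(2)·φ(43) = 1·42 = 42 = 2 · 3 · 7.
Divisors of 42: 1, 2, 3, 6, 7, 14, 21, 42.
Test each divisor d:
81^1 ≡ 81 (mod 86)
81^2 ≡ 25 (mod 86)
81^3 ≡ 47 (mod 86)
81^6 ≡ 59 (mod 86)
81^7 ≡ 49 (mod 86)
81^14 ≡ 79 (mod 86)
81^21 ≡ 1 (mod 86) ✓
Hence ord(81) = 21.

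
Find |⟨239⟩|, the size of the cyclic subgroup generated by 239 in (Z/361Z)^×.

Since 239 ∈ (Z/361Z)^×, its order divides φ(361) = φ(19^2) = 19·(19−1) = 342 = 2 · 3^2 · 19.
Divisors of 342: 1, 2, 3, 6, 9, 18, 19, 38, 57, 114, 171, 342.
Evaluate successive powers at the divisors of 342:
239^1 ≡ 239 (mod 361)
239^2 ≡ 83 (mod 361)
239^3 ≡ 343 (mod 361)
239^6 ≡ 324 (mod 361)
239^9 ≡ 305 (mod 361)
239^18 ≡ 248 (mod 361)
239^19 ≡ 68 (mod 361)
239^38 ≡ 292 (mod 361)
239^57 ≡ 1 (mod 361) ✓
The smallest such exponent is 57, so the order of 239 is 57.

57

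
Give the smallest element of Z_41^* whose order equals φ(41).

φ(41) = 41 − 1 = 40 = 2^3 · 5.
g is a primitive root iff g^(40/q) ≢ 1 (mod 41) for each prime q ∈ {2, 5}.
g = 2: 2^20 ≡ 1 — hits 1, so not a primitive root.
g = 3: 3^20 ≡ 40; 3^8 ≡ 1 — hits 1, so not a primitive root.
g = 4: 4^20 ≡ 1 — hits 1, so not a primitive root.
g = 5: 5^20 ≡ 1 — hits 1, so not a primitive root.
g = 6: 6^20 ≡ 40; 6^8 ≡ 10 — none is 1, so 6 is a primitive root.
The smallest primitive root modulo 41 is 6.

6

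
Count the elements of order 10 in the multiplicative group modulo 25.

φ(25) = φ(5^2) = 5·(5−1) = 20 = 2^2 · 5.
In a cyclic group of order 20, there are φ(d) elements of order d for each divisor d of 20, and zero for non-divisors.
10 = 2 · 5 divides 20, and φ(10) = 4.

4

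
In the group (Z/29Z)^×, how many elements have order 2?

1

φ(29) = 29 − 1 = 28 = 2^2 · 7.
(Z/29Z)^× is cyclic (|G| = 28); a cyclic group of order m has exactly φ(d) elements of each order d | m, and none otherwise.
2 | 28, and φ(2) = 2 − 1 = 1.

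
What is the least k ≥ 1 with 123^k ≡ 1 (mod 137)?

ord(123) | φ(137) = 137 − 1 = 136 = 2^3 · 17.
Divisors of 136: 1, 2, 4, 8, 17, 34, 68, 136.
Test each divisor d:
123^1 ≡ 123 (mod 137)
123^2 ≡ 59 (mod 137)
123^4 ≡ 56 (mod 137)
123^8 ≡ 122 (mod 137)
123^17 ≡ 1 (mod 137) ✓
Hence ord(123) = 17.

17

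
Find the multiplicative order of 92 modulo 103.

By Lagrange's theorem, ord_103(92) divides φ(103) = 103 − 1 = 102 = 2 · 3 · 17.
Divisors of 102: 1, 2, 3, 6, 17, 34, 51, 102.
Test each divisor d:
92^1 ≡ 92 (mod 103)
92^2 ≡ 18 (mod 103)
92^3 ≡ 8 (mod 103)
92^6 ≡ 64 (mod 103)
92^17 ≡ 46 (mod 103)
92^34 ≡ 56 (mod 103)
92^51 ≡ 1 (mod 103) ✓
The smallest such exponent is 51, so the order of 92 is 51.

51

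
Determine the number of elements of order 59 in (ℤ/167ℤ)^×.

0

φ(167) = 167 − 1 = 166 = 2 · 83.
In a cyclic group of order 166, there are φ(d) elements of order d for each divisor d of 166, and zero for non-divisors.
Here 166 is not a multiple of 59, so there are no elements of order 59.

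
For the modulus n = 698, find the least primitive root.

φ(698) = φ(2)·φ(349) = 1·348 = 348 = 2^2 · 3 · 29.
g is a primitive root iff g^(348/q) ≢ 1 (mod 698) for each prime q ∈ {2, 3, 29}.
g = 2: gcd(2, 698) = 2 > 1, not a unit — skip.
g = 3: 3^174 ≡ 1 — hits 1, so not a primitive root.
g = 4: gcd(4, 698) = 2 > 1, not a unit — skip.
g = 5: 5^174 ≡ 1 — hits 1, so not a primitive root.
g = 6: gcd(6, 698) = 2 > 1, not a unit — skip.
g = 7: 7^174 ≡ 697; 7^116 ≡ 575; 7^12 ≡ 249 — none is 1, so 7 is a primitive root.
Hence the least primitive root of 698 is 7.

7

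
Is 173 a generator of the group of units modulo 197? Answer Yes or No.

No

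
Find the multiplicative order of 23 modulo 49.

By Lagrange's theorem, ord_49(23) divides φ(49) = φ(7^2) = 7·(7−1) = 42 = 2 · 3 · 7.
Divisors of 42: 1, 2, 3, 6, 7, 14, 21, 42.
Compute 23^d (mod 49) for the divisors d until we hit 1:
23^1 ≡ 23 (mod 49)
23^2 ≡ 39 (mod 49)
23^3 ≡ 15 (mod 49)
23^6 ≡ 29 (mod 49)
23^7 ≡ 30 (mod 49)
23^14 ≡ 18 (mod 49)
23^21 ≡ 1 (mod 49) ✓
Hence ord(23) = 21.

21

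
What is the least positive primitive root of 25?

φ(25) = φ(5^2) = 5·(5−1) = 20 = 2^2 · 5.
Test candidates g = 2, 3, … against the prime factors q ∈ {2, 5} of φ(25): g is a generator iff g^(20/q) ≢ 1 for every such q.
g = 2: 2^10 ≡ 24; 2^4 ≡ 16 — none is 1, so 2 is a primitive root.
So 2 is the smallest generator of (Z/25Z)^×.

2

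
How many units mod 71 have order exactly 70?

24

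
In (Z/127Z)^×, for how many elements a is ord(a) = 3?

2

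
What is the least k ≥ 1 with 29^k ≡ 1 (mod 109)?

By Lagrange's theorem, ord_109(29) divides φ(109) = 109 − 1 = 108 = 2^2 · 3^3.
Divisors of 108: 1, 2, 3, 4, 6, 9, 12, 18, 27, 36, 54, 108.
Compute 29^d (mod 109) for the divisors d until we hit 1:
29^1 ≡ 29
29^2 ≡ 78
29^3 ≡ 82
29^4 ≡ 89
29^6 ≡ 75
29^9 ≡ 46
29^12 ≡ 66
29^18 ≡ 45
29^27 ≡ 108
29^36 ≡ 63
29^54 ≡ 1
Hence ord(29) = 54.

54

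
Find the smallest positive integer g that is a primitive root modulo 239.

φ(239) = 239 − 1 = 238 = 2 · 7 · 17.
g is a primitive root iff g^(238/q) ≢ 1 (mod 239) for each prime q ∈ {2, 7, 17}.
g = 2: 2^119 ≡ 1 — hits 1, so not a primitive root.
g = 3: 3^119 ≡ 1 — hits 1, so not a primitive root.
g = 4: 4^119 ≡ 1 — hits 1, so not a primitive root.
g = 5: 5^119 ≡ 1 — hits 1, so not a primitive root.
g = 6: 6^119 ≡ 1 — hits 1, so not a primitive root.
g = 7: 7^119 ≡ 238; 7^34 ≡ 24; 7^14 ≡ 211 — none is 1, so 7 is a primitive root.
So 7 is the smallest generator of (Z/239Z)^×.

7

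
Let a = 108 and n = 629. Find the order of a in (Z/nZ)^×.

ord(108) | φ(629) = φ(17·37) = (17−1)·(37−1) = 16·36 = 576 = 2^6 · 3^2.
Divisors of 576: 1, 2, 3, 4, 6, 8, 9, 12, 16, 18, 24, 32, 36, 48, 64, 72, 96, 144, 192, 288, 576.
Compute 108^d (mod 629) for the divisors d until we hit 1:
108^1 ≡ 108 (mod 629)
108^2 ≡ 342 (mod 629)
108^3 ≡ 454 (mod 629)
108^4 ≡ 599 (mod 629)
108^6 ≡ 433 (mod 629)
108^8 ≡ 271 (mod 629)
108^9 ≡ 334 (mod 629)
108^12 ≡ 47 (mod 629)
108^16 ≡ 477 (mod 629)
108^18 ≡ 223 (mod 629)
108^24 ≡ 322 (mod 629)
108^32 ≡ 460 (mod 629)
108^36 ≡ 38 (mod 629)
108^48 ≡ 528 (mod 629)
108^64 ≡ 256 (mod 629)
108^72 ≡ 186 (mod 629)
108^96 ≡ 137 (mod 629)
108^144 ≡ 1 (mod 629) ✓
The smallest such exponent is 144, so the order of 108 is 144.

144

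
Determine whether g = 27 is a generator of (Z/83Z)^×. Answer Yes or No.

φ(83) = 83 − 1 = 82 = 2 · 41.
An element g generates (Z/83Z)^× iff g^(82/q) ≢ 1 (mod 83) for each prime q ∈ {2, 41}.
27^41 ≡ 1 (mod 83)  [q = 2: ≡ 1 ✗]
27^2 ≡ 65 (mod 83)  [q = 41: ≢ 1 ✓]
27^41 ≡ 1 shows ord(27) | 41, strictly less than φ(83); not a primitive root.

No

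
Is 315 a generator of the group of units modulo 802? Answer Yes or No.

No

φ(802) = φ(2)·φ(401) = 1·400 = 400 = 2^4 · 5^2.
Test 315^(400/q) mod 802 for each prime factor q of 400:
315^200 ≡ 1 (mod 802)  [q = 2: ≡ 1 ✗]
315^80 ≡ 773 (mod 802)  [q = 5: ≢ 1 ✓]
Since 315^200 ≡ 1, the order of 315 divides 200 < 400, so 315 is not a primitive root.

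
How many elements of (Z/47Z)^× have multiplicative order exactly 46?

22

φ(47) = 47 − 1 = 46 = 2 · 23.
(Z/47Z)^× is cyclic (|G| = 46); a cyclic group of order m has exactly φ(d) elements of each order d | m, and none otherwise.
46 = 2 · 23 divides 46, and φ(46) = 22.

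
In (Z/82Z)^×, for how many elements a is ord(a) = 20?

φ(82) = φ(2)·φ(41) = 1·40 = 40 = 2^3 · 5.
Since (Z/82Z)^× is cyclic of order 40, the number of elements of order d is φ(d) when d | 40 and 0 otherwise.
20 = 2^2 · 5 divides 40, and φ(20) = 8.

8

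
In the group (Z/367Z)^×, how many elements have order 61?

60

φ(367) = 367 − 1 = 366 = 2 · 3 · 61.
(Z/367Z)^× is cyclic (|G| = 366); a cyclic group of order m has exactly φ(d) elements of each order d | m, and none otherwise.
61 | 366, and φ(61) = 61 − 1 = 60.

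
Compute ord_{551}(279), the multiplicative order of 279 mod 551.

252

The order of 279 must divide φ(551) = φ(19·29) = (19−1)·(29−1) = 18·28 = 504 = 2^3 · 3^2 · 7.
Divisors of 504: 1, 2, 3, 4, 6, 7, 8, 9, 12, 14, 18, 21, 24, 28, 36, 42, 56, 63, 72, 84, 126, 168, 252, 504.
Check 279^d mod 551 for each divisor in increasing order:
279^1 ≡ 279 (mod 551)
279^2 ≡ 150 (mod 551)
279^3 ≡ 525 (mod 551)
279^4 ≡ 460 (mod 551)
279^6 ≡ 125 (mod 551)
279^7 ≡ 162 (mod 551)
279^8 ≡ 16 (mod 551)
279^9 ≡ 56 (mod 551)
279^12 ≡ 197 (mod 551)
279^14 ≡ 347 (mod 551)
279^18 ≡ 381 (mod 551)
279^21 ≡ 12 (mod 551)
279^24 ≡ 239 (mod 551)
279^28 ≡ 291 (mod 551)
279^36 ≡ 248 (mod 551)
279^42 ≡ 144 (mod 551)
279^56 ≡ 378 (mod 551)
279^63 ≡ 75 (mod 551)
279^72 ≡ 343 (mod 551)
279^84 ≡ 349 (mod 551)
279^126 ≡ 115 (mod 551)
279^168 ≡ 30 (mod 551)
279^252 ≡ 1 (mod 551) ✓
Hence ord(279) = 252.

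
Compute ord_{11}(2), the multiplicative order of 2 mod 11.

By Lagrange's theorem, ord_11(2) divides φ(11) = 11 − 1 = 10 = 2 · 5.
Divisors of 10: 1, 2, 5, 10.
Evaluate successive powers at the divisors of 10:
2^1 ≡ 2
2^2 ≡ 4
2^5 ≡ 10
2^10 ≡ 1
Therefore the multiplicative order of 2 modulo 11 is 10.

10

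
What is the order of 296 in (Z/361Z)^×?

ord(296) | φ(361) = φ(19^2) = 19·(19−1) = 342 = 2 · 3^2 · 19.
Divisors of 342: 1, 2, 3, 6, 9, 18, 19, 38, 57, 114, 171, 342.
Check 296^d mod 361 for each divisor in increasing order:
296^1 ≡ 296
296^2 ≡ 254
296^3 ≡ 96
296^6 ≡ 191
296^9 ≡ 286
296^18 ≡ 210
296^19 ≡ 68
296^38 ≡ 292
296^57 ≡ 1
Therefore the multiplicative order of 296 modulo 361 is 57.

57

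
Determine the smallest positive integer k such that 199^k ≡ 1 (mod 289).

The order of 199 must divide φ(289) = φ(17^2) = 17·(17−1) = 272 = 2^4 · 17.
Divisors of 272: 1, 2, 4, 8, 16, 17, 34, 68, 136, 272.
Test each divisor d:
199^1 ≡ 199 (mod 289)
199^2 ≡ 8 (mod 289)
199^4 ≡ 64 (mod 289)
199^8 ≡ 50 (mod 289)
199^16 ≡ 188 (mod 289)
199^17 ≡ 131 (mod 289)
199^34 ≡ 110 (mod 289)
199^68 ≡ 251 (mod 289)
199^136 ≡ 288 (mod 289)
199^272 ≡ 1 (mod 289) ✓
The smallest such exponent is 272, so the order of 199 is 272.

272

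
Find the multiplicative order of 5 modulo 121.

Since 5 ∈ (Z/121Z)^×, its order divides φ(121) = φ(11^2) = 11·(11−1) = 110 = 2 · 5 · 11.
Divisors of 110: 1, 2, 5, 10, 11, 22, 55, 110.
Check 5^d mod 121 for each divisor in increasing order:
5^1 ≡ 5
5^2 ≡ 25
5^5 ≡ 100
5^10 ≡ 78
5^11 ≡ 27
5^22 ≡ 3
5^55 ≡ 1
Hence ord(5) = 55.

55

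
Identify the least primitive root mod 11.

φ(11) = 11 − 1 = 10 = 2 · 5.
g is a primitive root iff g^(10/q) ≢ 1 (mod 11) for each prime q ∈ {2, 5}.
g = 2: 2^5 ≡ 10; 2^2 ≡ 4 — none is 1, so 2 is a primitive root.
Hence the least primitive root of 11 is 2.

2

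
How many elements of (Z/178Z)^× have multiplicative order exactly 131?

φ(178) = φ(2)·φ(89) = 1·88 = 88 = 2^3 · 11.
Since (Z/178Z)^× is cyclic of order 88, the number of elements of order d is φ(d) when d | 88 and 0 otherwise.
Since 131 ∤ 88, the count is 0.

0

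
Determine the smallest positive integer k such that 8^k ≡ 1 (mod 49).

ord(8) | φ(49) = φ(7^2) = 7·(7−1) = 42 = 2 · 3 · 7.
Divisors of 42: 1, 2, 3, 6, 7, 14, 21, 42.
Compute 8^d (mod 49) for the divisors d until we hit 1:
8^1 ≡ 8 (mod 49)
8^2 ≡ 15 (mod 49)
8^3 ≡ 22 (mod 49)
8^6 ≡ 43 (mod 49)
8^7 ≡ 1 (mod 49) ✓
Therefore the multiplicative order of 8 modulo 49 is 7.

7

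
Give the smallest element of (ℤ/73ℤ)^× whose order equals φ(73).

φ(73) = 73 − 1 = 72 = 2^3 · 3^2.
Test candidates g = 2, 3, … against the prime factors q ∈ {2, 3} of φ(73): g is a generator iff g^(72/q) ≢ 1 for every such q.
g = 2: 2^36 ≡ 1 — hits 1, so not a primitive root.
g = 3: 3^36 ≡ 1 — hits 1, so not a primitive root.
g = 4: 4^36 ≡ 1 — hits 1, so not a primitive root.
g = 5: 5^36 ≡ 72; 5^24 ≡ 8 — none is 1, so 5 is a primitive root.
So 5 is the smallest generator of (Z/73Z)^×.

5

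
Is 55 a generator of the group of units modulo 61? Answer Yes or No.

Yes

φ(61) = 61 − 1 = 60 = 2^2 · 3 · 5.
It suffices to check that the order of 55 is not a proper divisor of 60: compute 55^(60/q) for q ∈ {2, 3, 5}.
55^30 ≡ 60 (mod 61)  [q = 2: ≢ 1 ✓]
55^20 ≡ 47 (mod 61)  [q = 3: ≢ 1 ✓]
55^12 ≡ 20 (mod 61)  [q = 5: ≢ 1 ✓]
None equal 1, so ord_61(55) = 60: 55 is a primitive root.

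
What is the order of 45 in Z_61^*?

The order of 45 must divide φ(61) = 61 − 1 = 60 = 2^2 · 3 · 5.
Divisors of 60: 1, 2, 3, 4, 5, 6, 10, 12, 15, 20, 30, 60.
Evaluate successive powers at the divisors of 60:
45^1 ≡ 45 (mod 61)
45^2 ≡ 12 (mod 61)
45^3 ≡ 52 (mod 61)
45^4 ≡ 22 (mod 61)
45^5 ≡ 14 (mod 61)
45^6 ≡ 20 (mod 61)
45^10 ≡ 13 (mod 61)
45^12 ≡ 34 (mod 61)
45^15 ≡ 60 (mod 61)
45^20 ≡ 47 (mod 61)
45^30 ≡ 1 (mod 61) ✓
So ord_61(45) = 30.

30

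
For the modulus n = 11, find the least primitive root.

2

φ(11) = 11 − 1 = 10 = 2 · 5.
Test candidates g = 2, 3, … against the prime factors q ∈ {2, 5} of φ(11): g is a generator iff g^(10/q) ≢ 1 for every such q.
g = 2: 2^5 ≡ 10; 2^2 ≡ 4 — none is 1, so 2 is a primitive root.
So 2 is the smallest generator of (Z/11Z)^×.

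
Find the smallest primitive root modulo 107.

φ(107) = 107 − 1 = 106 = 2 · 53.
Test candidates g = 2, 3, … against the prime factors q ∈ {2, 53} of φ(107): g is a generator iff g^(106/q) ≢ 1 for every such q.
g = 2: 2^53 ≡ 106; 2^2 ≡ 4 — none is 1, so 2 is a primitive root.
Hence the least primitive root of 107 is 2.

2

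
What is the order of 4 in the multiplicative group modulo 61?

30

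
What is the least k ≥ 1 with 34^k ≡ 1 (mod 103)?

17

The order of 34 must divide φ(103) = 103 − 1 = 102 = 2 · 3 · 17.
Divisors of 102: 1, 2, 3, 6, 17, 34, 51, 102.
Evaluate successive powers at the divisors of 102:
34^1 ≡ 34 (mod 103)
34^2 ≡ 23 (mod 103)
34^3 ≡ 61 (mod 103)
34^6 ≡ 13 (mod 103)
34^17 ≡ 1 (mod 103) ✓
The smallest such exponent is 17, so the order of 34 is 17.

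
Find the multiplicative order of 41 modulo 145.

4

By Lagrange's theorem, ord_145(41) divides φ(145) = φ(5·29) = (5−1)·(29−1) = 4·28 = 112 = 2^4 · 7.
Divisors of 112: 1, 2, 4, 7, 8, 14, 16, 28, 56, 112.
Test each divisor d:
41^1 ≡ 41 (mod 145)
41^2 ≡ 86 (mod 145)
41^4 ≡ 1 (mod 145) ✓
Hence ord(41) = 4.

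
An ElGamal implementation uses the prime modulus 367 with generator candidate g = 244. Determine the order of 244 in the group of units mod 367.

183

By Lagrange's theorem, ord_367(244) divides φ(367) = 367 − 1 = 366 = 2 · 3 · 61.
Divisors of 366: 1, 2, 3, 6, 61, 122, 183, 366.
Test each divisor d:
244^1 ≡ 244 (mod 367)
244^2 ≡ 82 (mod 367)
244^3 ≡ 190 (mod 367)
244^6 ≡ 134 (mod 367)
244^61 ≡ 83 (mod 367)
244^122 ≡ 283 (mod 367)
244^183 ≡ 1 (mod 367) ✓
So ord_367(244) = 183.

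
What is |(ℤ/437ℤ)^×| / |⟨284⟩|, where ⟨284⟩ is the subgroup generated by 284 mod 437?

18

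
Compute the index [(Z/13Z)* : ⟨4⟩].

2

ord(4) | φ(13) = 13 − 1 = 12 = 2^2 · 3.
Divisors of 12: 1, 2, 3, 4, 6, 12.
Evaluate successive powers at the divisors of 12:
4^1 ≡ 4 (mod 13)
4^2 ≡ 3 (mod 13)
4^3 ≡ 12 (mod 13)
4^4 ≡ 9 (mod 13)
4^6 ≡ 1 (mod 13) ✓
So ord_13(4) = 6, hence |⟨4⟩| = 6.
[(Z/13Z)^× : ⟨4⟩] = 12/6 = 2.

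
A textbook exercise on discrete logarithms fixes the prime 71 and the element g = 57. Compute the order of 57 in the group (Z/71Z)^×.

By Lagrange's theorem, ord_71(57) divides φ(71) = 71 − 1 = 70 = 2 · 5 · 7.
Divisors of 70: 1, 2, 5, 7, 10, 14, 35, 70.
Compute 57^d (mod 71) for the divisors d until we hit 1:
57^1 ≡ 57 (mod 71)
57^2 ≡ 54 (mod 71)
57^5 ≡ 1 (mod 71) ✓
The smallest such exponent is 5, so the order of 57 is 5.

5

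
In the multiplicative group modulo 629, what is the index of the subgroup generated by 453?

ord(453) | φ(629) = φ(17·37) = (17−1)·(37−1) = 16·36 = 576 = 2^6 · 3^2.
Divisors of 576: 1, 2, 3, 4, 6, 8, 9, 12, 16, 18, 24, 32, 36, 48, 64, 72, 96, 144, 192, 288, 576.
Compute 453^d (mod 629) for the divisors d until we hit 1:
453^1 ≡ 453
453^2 ≡ 155
453^3 ≡ 396
453^4 ≡ 123
453^6 ≡ 195
453^8 ≡ 33
453^9 ≡ 482
453^12 ≡ 285
453^16 ≡ 460
453^18 ≡ 223
453^24 ≡ 84
453^32 ≡ 256
453^36 ≡ 38
453^48 ≡ 137
453^64 ≡ 120
453^72 ≡ 186
453^96 ≡ 528
453^144 ≡ 1
Thus |⟨453⟩| = ord(453) = 144.
Index = |(Z/629Z)^×| / |⟨453⟩| = 576 / 144 = 4.

4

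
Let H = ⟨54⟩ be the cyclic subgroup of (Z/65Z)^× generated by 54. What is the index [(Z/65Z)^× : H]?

4

Since 54 ∈ (Z/65Z)^×, its order divides φ(65) = φ(5·13) = (5−1)·(13−1) = 4·12 = 48 = 2^4 · 3.
Divisors of 48: 1, 2, 3, 4, 6, 8, 12, 16, 24, 48.
Compute 54^d (mod 65) for the divisors d until we hit 1:
54^1 ≡ 54 (mod 65)
54^2 ≡ 56 (mod 65)
54^3 ≡ 34 (mod 65)
54^4 ≡ 16 (mod 65)
54^6 ≡ 51 (mod 65)
54^8 ≡ 61 (mod 65)
54^12 ≡ 1 (mod 65) ✓
The order of 54 is 12, so the subgroup it generates has 12 elements.
The index is φ(65) / ord(54) = 48 / 12 = 4.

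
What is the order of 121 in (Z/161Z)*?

33

By Lagrange's theorem, ord_161(121) divides φ(161) = φ(7·23) = (7−1)·(23−1) = 6·22 = 132 = 2^2 · 3 · 11.
Divisors of 132: 1, 2, 3, 4, 6, 11, 12, 22, 33, 44, 66, 132.
Test each divisor d:
121^1 ≡ 121
121^2 ≡ 151
121^3 ≡ 78
121^4 ≡ 100
121^6 ≡ 127
121^11 ≡ 116
121^12 ≡ 29
121^22 ≡ 93
121^33 ≡ 1
The smallest such exponent is 33, so the order of 121 is 33.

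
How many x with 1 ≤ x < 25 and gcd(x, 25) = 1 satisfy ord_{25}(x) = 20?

8

φ(25) = φ(5^2) = 5·(5−1) = 20 = 2^2 · 5.
(Z/25Z)^× is cyclic (|G| = 20); a cyclic group of order m has exactly φ(d) elements of each order d | m, and none otherwise.
20 = 2^2 · 5 divides 20, and φ(20) = 8.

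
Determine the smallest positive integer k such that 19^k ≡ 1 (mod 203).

84

Since 19 ∈ (Z/203Z)^×, its order divides φ(203) = φ(7·29) = (7−1)·(29−1) = 6·28 = 168 = 2^3 · 3 · 7.
Divisors of 168: 1, 2, 3, 4, 6, 7, 8, 12, 14, 21, 24, 28, 42, 56, 84, 168.
Evaluate successive powers at the divisors of 168:
19^1 ≡ 19 (mod 203)
19^2 ≡ 158 (mod 203)
19^3 ≡ 160 (mod 203)
19^4 ≡ 198 (mod 203)
19^6 ≡ 22 (mod 203)
19^7 ≡ 12 (mod 203)
19^8 ≡ 25 (mod 203)
19^12 ≡ 78 (mod 203)
19^14 ≡ 144 (mod 203)
19^21 ≡ 104 (mod 203)
19^24 ≡ 197 (mod 203)
19^28 ≡ 30 (mod 203)
19^42 ≡ 57 (mod 203)
19^56 ≡ 88 (mod 203)
19^84 ≡ 1 (mod 203) ✓
The smallest such exponent is 84, so the order of 19 is 84.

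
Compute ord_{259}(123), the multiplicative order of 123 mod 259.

9

By Lagrange's theorem, ord_259(123) divides φ(259) = φ(7·37) = (7−1)·(37−1) = 6·36 = 216 = 2^3 · 3^3.
Divisors of 216: 1, 2, 3, 4, 6, 8, 9, 12, 18, 24, 27, 36, 54, 72, 108, 216.
Test each divisor d:
123^1 ≡ 123 (mod 259)
123^2 ≡ 107 (mod 259)
123^3 ≡ 211 (mod 259)
123^4 ≡ 53 (mod 259)
123^6 ≡ 232 (mod 259)
123^8 ≡ 219 (mod 259)
123^9 ≡ 1 (mod 259) ✓
Hence ord(123) = 9.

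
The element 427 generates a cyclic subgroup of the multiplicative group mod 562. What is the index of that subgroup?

The order of 427 must divide φ(562) = φ(2)·φ(281) = 1·280 = 280 = 2^3 · 5 · 7.
Divisors of 280: 1, 2, 4, 5, 7, 8, 10, 14, 20, 28, 35, 40, 56, 70, 140, 280.
Check 427^d mod 562 for each divisor in increasing order:
427^1 ≡ 427 (mod 562)
427^2 ≡ 241 (mod 562)
427^4 ≡ 195 (mod 562)
427^5 ≡ 89 (mod 562)
427^7 ≡ 93 (mod 562)
427^8 ≡ 371 (mod 562)
427^10 ≡ 53 (mod 562)
427^14 ≡ 219 (mod 562)
427^20 ≡ 561 (mod 562)
427^28 ≡ 191 (mod 562)
427^35 ≡ 341 (mod 562)
427^40 ≡ 1 (mod 562) ✓
Thus |⟨427⟩| = ord(427) = 40.
Index = |(Z/562Z)^×| / |⟨427⟩| = 280 / 40 = 7.

7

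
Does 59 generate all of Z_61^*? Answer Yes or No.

φ(61) = 61 − 1 = 60 = 2^2 · 3 · 5.
Test 59^(60/q) mod 61 for each prime factor q of 60:
59^30 ≡ 60 (mod 61)  [q = 2: ≢ 1 ✓]
59^20 ≡ 47 (mod 61)  [q = 3: ≢ 1 ✓]
59^12 ≡ 9 (mod 61)  [q = 5: ≢ 1 ✓]
Every test exponent gives a nontrivial residue, hence 59 generates the full group.

Yes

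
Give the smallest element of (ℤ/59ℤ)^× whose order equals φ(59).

φ(59) = 59 − 1 = 58 = 2 · 29.
Test candidates g = 2, 3, … against the prime factors q ∈ {2, 29} of φ(59): g is a generator iff g^(58/q) ≢ 1 for every such q.
g = 2: 2^29 ≡ 58; 2^2 ≡ 4 — none is 1, so 2 is a primitive root.
The smallest primitive root modulo 59 is 2.

2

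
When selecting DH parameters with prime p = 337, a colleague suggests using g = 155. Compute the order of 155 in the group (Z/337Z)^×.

The order of 155 must divide φ(337) = 337 − 1 = 336 = 2^4 · 3 · 7.
Divisors of 336: 1, 2, 3, 4, 6, 7, 8, 12, 14, 16, 21, 24, 28, 42, 48, 56, 84, 112, 168, 336.
Compute 155^d (mod 337) for the divisors d until we hit 1:
155^1 ≡ 155 (mod 337)
155^2 ≡ 98 (mod 337)
155^3 ≡ 25 (mod 337)
155^4 ≡ 168 (mod 337)
155^6 ≡ 288 (mod 337)
155^7 ≡ 156 (mod 337)
155^8 ≡ 253 (mod 337)
155^12 ≡ 42 (mod 337)
155^14 ≡ 72 (mod 337)
155^16 ≡ 316 (mod 337)
155^21 ≡ 111 (mod 337)
155^24 ≡ 79 (mod 337)
155^28 ≡ 129 (mod 337)
155^42 ≡ 189 (mod 337)
155^48 ≡ 175 (mod 337)
155^56 ≡ 128 (mod 337)
155^84 ≡ 336 (mod 337)
155^112 ≡ 208 (mod 337)
155^168 ≡ 1 (mod 337) ✓
So ord_337(155) = 168.

168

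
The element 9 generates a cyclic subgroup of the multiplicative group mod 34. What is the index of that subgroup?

2

ord(9) | φ(34) = φ(2)·φ(17) = 1·16 = 16 = 2^4.
Divisors of 16: 1, 2, 4, 8, 16.
Check 9^d mod 34 for each divisor in increasing order:
9^1 ≡ 9 (mod 34)
9^2 ≡ 13 (mod 34)
9^4 ≡ 33 (mod 34)
9^8 ≡ 1 (mod 34) ✓
So ord_34(9) = 8, hence |⟨9⟩| = 8.
[(Z/34Z)^× : ⟨9⟩] = 16/8 = 2.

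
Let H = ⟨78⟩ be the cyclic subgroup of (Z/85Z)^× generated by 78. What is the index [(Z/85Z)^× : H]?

4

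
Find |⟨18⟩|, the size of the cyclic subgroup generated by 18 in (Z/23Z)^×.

11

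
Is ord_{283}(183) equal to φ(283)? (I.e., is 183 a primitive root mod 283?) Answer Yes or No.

φ(283) = 283 − 1 = 282 = 2 · 3 · 47.
It suffices to check that the order of 183 is not a proper divisor of 282: compute 183^(282/q) for q ∈ {2, 3, 47}.
183^141 ≡ 282 (mod 283)  [q = 2: ≢ 1 ✓]
183^94 ≡ 238 (mod 283)  [q = 3: ≢ 1 ✓]
183^6 ≡ 168 (mod 283)  [q = 47: ≢ 1 ✓]
All checks pass, so 183 has order 282 and is a primitive root modulo 283.

Yes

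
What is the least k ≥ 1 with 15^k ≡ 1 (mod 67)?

ord(15) | φ(67) = 67 − 1 = 66 = 2 · 3 · 11.
Divisors of 66: 1, 2, 3, 6, 11, 22, 33, 66.
Check 15^d mod 67 for each divisor in increasing order:
15^1 ≡ 15 (mod 67)
15^2 ≡ 24 (mod 67)
15^3 ≡ 25 (mod 67)
15^6 ≡ 22 (mod 67)
15^11 ≡ 1 (mod 67) ✓
Therefore the multiplicative order of 15 modulo 67 is 11.

11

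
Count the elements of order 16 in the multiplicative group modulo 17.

8

φ(17) = 17 − 1 = 16 = 2^4.
(Z/17Z)^× is cyclic (|G| = 16); a cyclic group of order m has exactly φ(d) elements of each order d | m, and none otherwise.
16 = 2^4 divides 16, and φ(16) = 8.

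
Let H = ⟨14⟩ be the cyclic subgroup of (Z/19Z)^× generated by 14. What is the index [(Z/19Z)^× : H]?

The order of 14 must divide φ(19) = 19 − 1 = 18 = 2 · 3^2.
Divisors of 18: 1, 2, 3, 6, 9, 18.
Compute 14^d (mod 19) for the divisors d until we hit 1:
14^1 ≡ 14 (mod 19)
14^2 ≡ 6 (mod 19)
14^3 ≡ 8 (mod 19)
14^6 ≡ 7 (mod 19)
14^9 ≡ 18 (mod 19)
14^18 ≡ 1 (mod 19) ✓
The order of 14 is 18, so the subgroup it generates has 18 elements.
[(Z/19Z)^× : ⟨14⟩] = 18/18 = 1.

1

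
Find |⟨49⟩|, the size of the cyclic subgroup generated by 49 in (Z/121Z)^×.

By Lagrange's theorem, ord_121(49) divides φ(121) = φ(11^2) = 11·(11−1) = 110 = 2 · 5 · 11.
Divisors of 110: 1, 2, 5, 10, 11, 22, 55, 110.
Evaluate successive powers at the divisors of 110:
49^1 ≡ 49 (mod 121)
49^2 ≡ 102 (mod 121)
49^5 ≡ 23 (mod 121)
49^10 ≡ 45 (mod 121)
49^11 ≡ 27 (mod 121)
49^22 ≡ 3 (mod 121)
49^55 ≡ 1 (mod 121) ✓
The smallest such exponent is 55, so the order of 49 is 55.

55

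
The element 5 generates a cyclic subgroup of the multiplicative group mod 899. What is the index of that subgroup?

20

ord(5) | φ(899) = φ(29·31) = (29−1)·(31−1) = 28·30 = 840 = 2^3 · 3 · 5 · 7.
Divisors of 840: 1, 2, 3, 4, 5, 6, 7, 8, 10, 12, 14, 15, 20, 21, 24, 28, 30, 35, 40, 42, 56, 60, 70, 84, 105, 120, 140, 168, 210, 280, 420, 840.
Compute 5^d (mod 899) for the divisors d until we hit 1:
5^1 ≡ 5 (mod 899)
5^2 ≡ 25 (mod 899)
5^3 ≡ 125 (mod 899)
5^4 ≡ 625 (mod 899)
5^5 ≡ 428 (mod 899)
5^6 ≡ 342 (mod 899)
5^7 ≡ 811 (mod 899)
5^8 ≡ 459 (mod 899)
5^10 ≡ 687 (mod 899)
5^12 ≡ 94 (mod 899)
5^14 ≡ 552 (mod 899)
5^15 ≡ 63 (mod 899)
5^20 ≡ 893 (mod 899)
5^21 ≡ 869 (mod 899)
5^24 ≡ 745 (mod 899)
5^28 ≡ 842 (mod 899)
5^30 ≡ 373 (mod 899)
5^35 ≡ 521 (mod 899)
5^40 ≡ 36 (mod 899)
5^42 ≡ 1 (mod 899) ✓
So ord_899(5) = 42, hence |⟨5⟩| = 42.
Index = |(Z/899Z)^×| / |⟨5⟩| = 840 / 42 = 20.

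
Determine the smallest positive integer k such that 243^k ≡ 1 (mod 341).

Since 243 ∈ (Z/341Z)^×, its order divides φ(341) = φ(11·31) = (11−1)·(31−1) = 10·30 = 300 = 2^2 · 3 · 5^2.
Divisors of 300: 1, 2, 3, 4, 5, 6, 10, 12, 15, 20, 25, 30, 50, 60, 75, 100, 150, 300.
Check 243^d mod 341 for each divisor in increasing order:
243^1 ≡ 243 (mod 341)
243^2 ≡ 56 (mod 341)
243^3 ≡ 309 (mod 341)
243^4 ≡ 67 (mod 341)
243^5 ≡ 254 (mod 341)
243^6 ≡ 1 (mod 341) ✓
The smallest such exponent is 6, so the order of 243 is 6.

6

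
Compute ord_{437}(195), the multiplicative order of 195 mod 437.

198

ord(195) | φ(437) = φ(19·23) = (19−1)·(23−1) = 18·22 = 396 = 2^2 · 3^2 · 11.
Divisors of 396: 1, 2, 3, 4, 6, 9, 11, 12, 18, 22, 33, 36, 44, 66, 99, 132, 198, 396.
Evaluate successive powers at the divisors of 396:
195^1 ≡ 195
195^2 ≡ 6
195^3 ≡ 296
195^4 ≡ 36
195^6 ≡ 216
195^9 ≡ 134
195^11 ≡ 367
195^12 ≡ 334
195^18 ≡ 39
195^22 ≡ 93
195^33 ≡ 45
195^36 ≡ 210
195^44 ≡ 346
195^66 ≡ 277
195^99 ≡ 229
195^132 ≡ 254
195^198 ≡ 1
Therefore the multiplicative order of 195 modulo 437 is 198.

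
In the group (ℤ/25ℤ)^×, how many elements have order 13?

φ(25) = φ(5^2) = 5·(5−1) = 20 = 2^2 · 5.
(Z/25Z)^× is cyclic (|G| = 20); a cyclic group of order m has exactly φ(d) elements of each order d | m, and none otherwise.
Since 13 ∤ 20, the count is 0.

0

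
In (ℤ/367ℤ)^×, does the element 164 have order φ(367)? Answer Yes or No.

No

φ(367) = 367 − 1 = 366 = 2 · 3 · 61.
164 is a primitive root mod 367 iff 164^(φ(367)/q) ≢ 1 for every prime q | φ(367), i.e. q ∈ {2, 3, 61}.
164^183 ≡ 1 (mod 367)  [q = 2: ≡ 1 ✗]
164^122 ≡ 1 (mod 367)  [q = 3: ≡ 1 ✗]
164^6 ≡ 107 (mod 367)  [q = 61: ≢ 1 ✓]
164^183 ≡ 1 shows ord(164) | 183, strictly less than φ(367); not a primitive root.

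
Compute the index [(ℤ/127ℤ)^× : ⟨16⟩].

18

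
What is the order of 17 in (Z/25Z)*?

20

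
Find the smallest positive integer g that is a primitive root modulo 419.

2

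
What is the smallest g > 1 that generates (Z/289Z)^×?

3

φ(289) = φ(17^2) = 17·(17−1) = 272 = 2^4 · 17.
g is a primitive root iff g^(272/q) ≢ 1 (mod 289) for each prime q ∈ {2, 17}.
g = 2: 2^136 ≡ 1 — hits 1, so not a primitive root.
g = 3: 3^136 ≡ 288; 3^16 ≡ 171 — none is 1, so 3 is a primitive root.
The smallest primitive root modulo 289 is 3.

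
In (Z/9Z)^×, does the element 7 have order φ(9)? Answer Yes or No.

No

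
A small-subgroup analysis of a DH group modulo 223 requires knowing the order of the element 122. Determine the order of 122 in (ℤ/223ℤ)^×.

ord(122) | φ(223) = 223 − 1 = 222 = 2 · 3 · 37.
Divisors of 222: 1, 2, 3, 6, 37, 74, 111, 222.
Test each divisor d:
122^1 ≡ 122
122^2 ≡ 166
122^3 ≡ 182
122^6 ≡ 120
122^37 ≡ 184
122^74 ≡ 183
122^111 ≡ 222
122^222 ≡ 1
So ord_223(122) = 222.

222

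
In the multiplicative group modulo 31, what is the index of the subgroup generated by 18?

Since 18 ∈ (Z/31Z)^×, its order divides φ(31) = 31 − 1 = 30 = 2 · 3 · 5.
Divisors of 30: 1, 2, 3, 5, 6, 10, 15, 30.
Test each divisor d:
18^1 ≡ 18
18^2 ≡ 14
18^3 ≡ 4
18^5 ≡ 25
18^6 ≡ 16
18^10 ≡ 5
18^15 ≡ 1
So ord_31(18) = 15, hence |⟨18⟩| = 15.
The index is φ(31) / ord(18) = 30 / 15 = 2.

2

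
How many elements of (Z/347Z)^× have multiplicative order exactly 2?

1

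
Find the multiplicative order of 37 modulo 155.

12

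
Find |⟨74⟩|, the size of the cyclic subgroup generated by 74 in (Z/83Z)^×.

The order of 74 must divide φ(83) = 83 − 1 = 82 = 2 · 41.
Divisors of 82: 1, 2, 41, 82.
Check 74^d mod 83 for each divisor in increasing order:
74^1 ≡ 74 (mod 83)
74^2 ≡ 81 (mod 83)
74^41 ≡ 82 (mod 83)
74^82 ≡ 1 (mod 83) ✓
The smallest such exponent is 82, so the order of 74 is 82.

82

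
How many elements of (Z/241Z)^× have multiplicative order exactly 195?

0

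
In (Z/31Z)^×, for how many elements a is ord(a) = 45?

0

φ(31) = 31 − 1 = 30 = 2 · 3 · 5.
(Z/31Z)^× is cyclic (|G| = 30); a cyclic group of order m has exactly φ(d) elements of each order d | m, and none otherwise.
Since 45 ∤ 30, the count is 0.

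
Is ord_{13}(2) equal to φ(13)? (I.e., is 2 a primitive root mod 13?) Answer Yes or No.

Yes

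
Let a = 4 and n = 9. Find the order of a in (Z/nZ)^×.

3

By Lagrange's theorem, ord_9(4) divides φ(9) = φ(3^2) = 3·(3−1) = 6 = 2 · 3.
Divisors of 6: 1, 2, 3, 6.
Test each divisor d:
4^1 ≡ 4
4^2 ≡ 7
4^3 ≡ 1
Therefore the multiplicative order of 4 modulo 9 is 3.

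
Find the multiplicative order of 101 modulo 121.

By Lagrange's theorem, ord_121(101) divides φ(121) = φ(11^2) = 11·(11−1) = 110 = 2 · 5 · 11.
Divisors of 110: 1, 2, 5, 10, 11, 22, 55, 110.
Check 101^d mod 121 for each divisor in increasing order:
101^1 ≡ 101 (mod 121)
101^2 ≡ 37 (mod 121)
101^5 ≡ 87 (mod 121)
101^10 ≡ 67 (mod 121)
101^11 ≡ 112 (mod 121)
101^22 ≡ 81 (mod 121)
101^55 ≡ 120 (mod 121)
101^110 ≡ 1 (mod 121) ✓
The smallest such exponent is 110, so the order of 101 is 110.

110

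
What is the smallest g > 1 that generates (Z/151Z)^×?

φ(151) = 151 − 1 = 150 = 2 · 3 · 5^2.
g is a primitive root iff g^(150/q) ≢ 1 (mod 151) for each prime q ∈ {2, 3, 5}.
g = 2: 2^75 ≡ 1 — hits 1, so not a primitive root.
g = 3: 3^75 ≡ 150; 3^50 ≡ 1 — hits 1, so not a primitive root.
g = 4: 4^75 ≡ 1 — hits 1, so not a primitive root.
g = 5: 5^75 ≡ 1 — hits 1, so not a primitive root.
g = 6: 6^75 ≡ 150; 6^50 ≡ 32; 6^30 ≡ 59 — none is 1, so 6 is a primitive root.
Hence the least primitive root of 151 is 6.

6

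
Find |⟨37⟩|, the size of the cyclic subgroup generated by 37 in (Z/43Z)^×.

6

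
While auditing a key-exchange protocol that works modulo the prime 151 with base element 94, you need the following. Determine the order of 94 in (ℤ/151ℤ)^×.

25

Since 94 ∈ (Z/151Z)^×, its order divides φ(151) = 151 − 1 = 150 = 2 · 3 · 5^2.
Divisors of 150: 1, 2, 3, 5, 6, 10, 15, 25, 30, 50, 75, 150.
Compute 94^d (mod 151) for the divisors d until we hit 1:
94^1 ≡ 94 (mod 151)
94^2 ≡ 78 (mod 151)
94^3 ≡ 84 (mod 151)
94^5 ≡ 59 (mod 151)
94^6 ≡ 110 (mod 151)
94^10 ≡ 8 (mod 151)
94^15 ≡ 19 (mod 151)
94^25 ≡ 1 (mod 151) ✓
So ord_151(94) = 25.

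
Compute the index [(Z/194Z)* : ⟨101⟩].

4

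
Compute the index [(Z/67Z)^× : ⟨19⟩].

2

The order of 19 must divide φ(67) = 67 − 1 = 66 = 2 · 3 · 11.
Divisors of 66: 1, 2, 3, 6, 11, 22, 33, 66.
Compute 19^d (mod 67) for the divisors d until we hit 1:
19^1 ≡ 19 (mod 67)
19^2 ≡ 26 (mod 67)
19^3 ≡ 25 (mod 67)
19^6 ≡ 22 (mod 67)
19^11 ≡ 29 (mod 67)
19^22 ≡ 37 (mod 67)
19^33 ≡ 1 (mod 67) ✓
The order of 19 is 33, so the subgroup it generates has 33 elements.
Index = |(Z/67Z)^×| / |⟨19⟩| = 66 / 33 = 2.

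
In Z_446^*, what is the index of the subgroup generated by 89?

2

By Lagrange's theorem, ord_446(89) divides φ(446) = φ(2)·φ(223) = 1·222 = 222 = 2 · 3 · 37.
Divisors of 222: 1, 2, 3, 6, 37, 74, 111, 222.
Test each divisor d:
89^1 ≡ 89 (mod 446)
89^2 ≡ 339 (mod 446)
89^3 ≡ 289 (mod 446)
89^6 ≡ 119 (mod 446)
89^37 ≡ 39 (mod 446)
89^74 ≡ 183 (mod 446)
89^111 ≡ 1 (mod 446) ✓
Thus |⟨89⟩| = ord(89) = 111.
[(Z/446Z)^× : ⟨89⟩] = 222/111 = 2.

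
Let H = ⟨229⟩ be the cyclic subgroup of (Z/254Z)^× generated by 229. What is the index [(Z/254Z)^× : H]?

3

Since 229 ∈ (Z/254Z)^×, its order divides φ(254) = φ(2)·φ(127) = 1·126 = 126 = 2 · 3^2 · 7.
Divisors of 126: 1, 2, 3, 6, 7, 9, 14, 18, 21, 42, 63, 126.
Evaluate successive powers at the divisors of 126:
229^1 ≡ 229 (mod 254)
229^2 ≡ 117 (mod 254)
229^3 ≡ 123 (mod 254)
229^6 ≡ 143 (mod 254)
229^7 ≡ 235 (mod 254)
229^9 ≡ 63 (mod 254)
229^14 ≡ 107 (mod 254)
229^18 ≡ 159 (mod 254)
229^21 ≡ 253 (mod 254)
229^42 ≡ 1 (mod 254) ✓
The order of 229 is 42, so the subgroup it generates has 42 elements.
The index is φ(254) / ord(229) = 126 / 42 = 3.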